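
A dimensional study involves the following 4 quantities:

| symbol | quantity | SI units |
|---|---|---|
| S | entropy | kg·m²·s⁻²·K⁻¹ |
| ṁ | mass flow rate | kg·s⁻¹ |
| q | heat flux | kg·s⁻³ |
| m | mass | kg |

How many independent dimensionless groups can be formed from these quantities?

There are 4 variables and 4 base dimensions (M, L, T, Θ).
The dimension matrix has rank 3 (less than 4: the dimension vectors are linearly dependent).
Independent dimensionless groups: 4 − 3 = 1.

1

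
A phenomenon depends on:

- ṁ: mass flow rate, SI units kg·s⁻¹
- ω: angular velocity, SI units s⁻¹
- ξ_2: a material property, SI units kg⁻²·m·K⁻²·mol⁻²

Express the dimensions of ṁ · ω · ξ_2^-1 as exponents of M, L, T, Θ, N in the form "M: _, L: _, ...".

Collect each base-dimension exponent across the product:
  M: (1) + (0) − (-2) = 3
  L: (0) + (0) − (1) = -1
  T: (-1) + (-1) − (0) = -2
  Θ: (0) + (0) − (-2) = 2
  N: (0) + (0) − (-2) = 2
So the dimensions are [M³ L⁻¹ T⁻² Θ² N²].

M: 3, L: -1, T: -2, Θ: 2, N: 2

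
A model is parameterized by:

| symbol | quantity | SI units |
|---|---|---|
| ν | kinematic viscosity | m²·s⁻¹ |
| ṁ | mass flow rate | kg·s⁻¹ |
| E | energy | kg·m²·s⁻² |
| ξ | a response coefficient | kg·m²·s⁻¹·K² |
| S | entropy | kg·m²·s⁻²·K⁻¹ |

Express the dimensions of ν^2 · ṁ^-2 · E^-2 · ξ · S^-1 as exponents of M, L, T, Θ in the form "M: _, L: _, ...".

M: -4, L: 0, T: 5, Θ: 3

Collect each base-dimension exponent across the product:
  M: 2·(0) − 2·(1) − 2·(1) + (1) − (1) = -4
  L: 2·(2) − 2·(0) − 2·(2) + (2) − (2) = 0
  T: 2·(-1) − 2·(-1) − 2·(-2) + (-1) − (-2) = 5
  Θ: 2·(0) − 2·(0) − 2·(0) + (2) − (-1) = 3
So the dimensions are [M⁻⁴ T⁵ Θ³].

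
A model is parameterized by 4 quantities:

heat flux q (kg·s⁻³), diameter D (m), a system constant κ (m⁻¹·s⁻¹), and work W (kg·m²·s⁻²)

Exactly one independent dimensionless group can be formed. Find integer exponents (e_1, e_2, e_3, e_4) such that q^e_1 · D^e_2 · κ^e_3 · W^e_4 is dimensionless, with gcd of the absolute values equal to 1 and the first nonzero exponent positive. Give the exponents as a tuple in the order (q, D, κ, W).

M: e_1·(1) + e_2·(0) + e_3·(0) + e_4·(1) = 0
L: e_1·(0) + e_2·(1) + e_3·(-1) + e_4·(2) = 0
T: e_1·(-3) + e_2·(0) + e_3·(-1) + e_4·(-2) = 0
Solving this homogeneous linear system for the smallest-integer solution (first nonzero entry positive) gives (1, 1, -1, -1).

(1, 1, -1, -1)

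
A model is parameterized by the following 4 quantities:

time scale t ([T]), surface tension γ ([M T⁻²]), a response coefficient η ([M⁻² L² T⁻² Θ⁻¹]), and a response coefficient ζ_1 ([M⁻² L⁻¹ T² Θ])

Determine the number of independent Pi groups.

There are 4 variables and 4 base dimensions (M, L, T, Θ).
The dimension matrix has rank 4.
Independent dimensionless groups: 4 − 4 = 0.

0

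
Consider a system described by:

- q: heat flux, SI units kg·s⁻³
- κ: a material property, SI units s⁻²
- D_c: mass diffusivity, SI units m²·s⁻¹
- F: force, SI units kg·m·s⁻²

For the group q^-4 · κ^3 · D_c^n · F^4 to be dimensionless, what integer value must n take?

-2

Balance the L exponent: (2)·n from D_c, plus −4·(0) + 3·(0) + 4·(1) = 4 from the rest, must sum to zero.
2n + 4 = 0, so n = -2.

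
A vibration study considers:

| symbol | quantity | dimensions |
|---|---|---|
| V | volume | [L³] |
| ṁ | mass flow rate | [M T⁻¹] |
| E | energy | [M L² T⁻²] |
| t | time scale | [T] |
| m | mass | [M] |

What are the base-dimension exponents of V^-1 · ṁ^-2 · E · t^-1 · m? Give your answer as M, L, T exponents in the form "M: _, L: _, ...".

Collect each base-dimension exponent across the product:
  M: −(0) − 2·(1) + (1) − (0) + (1) = 0
  L: −(3) − 2·(0) + (2) − (0) + (0) = -1
  T: −(0) − 2·(-1) + (-2) − (1) + (0) = -1
So the dimensions are [L⁻¹ T⁻¹].

M: 0, L: -1, T: -1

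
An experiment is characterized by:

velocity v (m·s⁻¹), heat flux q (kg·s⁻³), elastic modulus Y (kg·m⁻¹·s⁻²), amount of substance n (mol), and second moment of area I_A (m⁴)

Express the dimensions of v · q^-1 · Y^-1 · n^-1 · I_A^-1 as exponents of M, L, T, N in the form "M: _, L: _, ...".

Collect each base-dimension exponent across the product:
  M: (0) − (1) − (1) − (0) − (0) = -2
  L: (1) − (0) − (-1) − (0) − (4) = -2
  T: (-1) − (-3) − (-2) − (0) − (0) = 4
  N: (0) − (0) − (0) − (1) − (0) = -1
So the dimensions are [M⁻² L⁻² T⁴ N⁻¹].

M: -2, L: -2, T: 4, N: -1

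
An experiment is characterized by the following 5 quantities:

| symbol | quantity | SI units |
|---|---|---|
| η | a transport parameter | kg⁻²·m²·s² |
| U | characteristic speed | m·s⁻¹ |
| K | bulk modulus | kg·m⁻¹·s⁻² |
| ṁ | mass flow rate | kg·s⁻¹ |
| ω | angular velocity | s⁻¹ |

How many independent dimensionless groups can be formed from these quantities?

2

There are 5 variables and 3 base dimensions (M, L, T).
The dimension matrix has rank 3.
Independent dimensionless groups: 5 − 3 = 2.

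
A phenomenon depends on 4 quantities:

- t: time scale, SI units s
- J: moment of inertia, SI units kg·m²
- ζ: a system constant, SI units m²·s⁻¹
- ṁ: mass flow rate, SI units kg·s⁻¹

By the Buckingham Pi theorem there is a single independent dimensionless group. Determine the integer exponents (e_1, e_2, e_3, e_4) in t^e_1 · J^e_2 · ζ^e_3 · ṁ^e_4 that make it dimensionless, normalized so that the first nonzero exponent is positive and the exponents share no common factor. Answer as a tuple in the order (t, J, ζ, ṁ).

(2, -1, 1, 1)

M: e_1·(0) + e_2·(1) + e_3·(0) + e_4·(1) = 0
L: e_1·(0) + e_2·(2) + e_3·(2) + e_4·(0) = 0
T: e_1·(1) + e_2·(0) + e_3·(-1) + e_4·(-1) = 0
Solving this homogeneous linear system for the smallest-integer solution (first nonzero entry positive) gives (2, -1, 1, 1).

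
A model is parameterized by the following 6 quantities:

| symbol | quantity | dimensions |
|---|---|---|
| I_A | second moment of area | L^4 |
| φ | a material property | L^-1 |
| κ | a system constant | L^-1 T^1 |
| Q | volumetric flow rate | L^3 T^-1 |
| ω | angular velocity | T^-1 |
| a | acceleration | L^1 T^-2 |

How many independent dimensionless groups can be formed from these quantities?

There are 6 variables and 2 base dimensions (L, T).
The dimension matrix has rank 2.
Independent dimensionless groups: 6 − 2 = 4.

4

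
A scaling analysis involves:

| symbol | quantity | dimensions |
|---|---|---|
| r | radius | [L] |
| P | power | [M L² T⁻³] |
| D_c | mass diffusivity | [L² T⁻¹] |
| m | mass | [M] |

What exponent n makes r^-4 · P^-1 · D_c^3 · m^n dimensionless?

Balance the M exponent: (1)·n from m, plus −4·(0) − (1) + 3·(0) = -1 from the rest, must sum to zero.
n − 1 = 0, so n = 1.

1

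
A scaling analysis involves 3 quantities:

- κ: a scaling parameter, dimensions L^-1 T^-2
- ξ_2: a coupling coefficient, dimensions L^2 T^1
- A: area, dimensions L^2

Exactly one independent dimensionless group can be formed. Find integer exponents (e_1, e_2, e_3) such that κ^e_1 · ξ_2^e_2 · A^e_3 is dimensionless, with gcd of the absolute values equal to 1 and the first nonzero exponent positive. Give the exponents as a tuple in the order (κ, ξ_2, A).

(2, 4, -3)

L: e_1·(-1) + e_2·(2) + e_3·(2) = 0
T: e_1·(-2) + e_2·(1) + e_3·(0) = 0
Solving this homogeneous linear system for the smallest-integer solution (first nonzero entry positive) gives (2, 4, -3).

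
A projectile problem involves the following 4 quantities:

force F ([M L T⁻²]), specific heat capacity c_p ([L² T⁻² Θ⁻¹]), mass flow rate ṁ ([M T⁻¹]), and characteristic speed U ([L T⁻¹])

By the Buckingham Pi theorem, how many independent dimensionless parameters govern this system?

There are 4 variables and 4 base dimensions (M, L, T, Θ).
The dimension matrix has rank 3 (less than 4: the dimension vectors are linearly dependent).
Independent dimensionless groups: 4 − 3 = 1.

1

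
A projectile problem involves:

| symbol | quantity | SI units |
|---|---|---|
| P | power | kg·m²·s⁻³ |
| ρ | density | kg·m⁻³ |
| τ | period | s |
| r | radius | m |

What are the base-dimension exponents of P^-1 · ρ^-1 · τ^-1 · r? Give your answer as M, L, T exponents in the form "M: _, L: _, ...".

M: -2, L: 2, T: 2

Collect each base-dimension exponent across the product:
  M: −(1) − (1) − (0) + (0) = -2
  L: −(2) − (-3) − (0) + (1) = 2
  T: −(-3) − (0) − (1) + (0) = 2
So the dimensions are [M⁻² L² T²].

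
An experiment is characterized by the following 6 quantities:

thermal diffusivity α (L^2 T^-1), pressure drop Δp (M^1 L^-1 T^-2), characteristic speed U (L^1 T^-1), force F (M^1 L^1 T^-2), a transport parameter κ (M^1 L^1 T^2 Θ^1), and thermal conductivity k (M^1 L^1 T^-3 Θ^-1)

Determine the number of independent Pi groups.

There are 6 variables and 4 base dimensions (M, L, T, Θ).
The dimension matrix has rank 4.
Independent dimensionless groups: 6 − 4 = 2.

2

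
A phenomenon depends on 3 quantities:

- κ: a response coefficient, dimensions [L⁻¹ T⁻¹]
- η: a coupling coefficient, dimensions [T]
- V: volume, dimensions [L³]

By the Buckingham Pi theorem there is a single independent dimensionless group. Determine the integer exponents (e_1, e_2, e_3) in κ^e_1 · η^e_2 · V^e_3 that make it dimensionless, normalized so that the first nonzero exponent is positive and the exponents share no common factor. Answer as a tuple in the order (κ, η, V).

L: e_1·(-1) + e_2·(0) + e_3·(3) = 0
T: e_1·(-1) + e_2·(1) + e_3·(0) = 0
Solving this homogeneous linear system for the smallest-integer solution (first nonzero entry positive) gives (3, 3, 1).

(3, 3, 1)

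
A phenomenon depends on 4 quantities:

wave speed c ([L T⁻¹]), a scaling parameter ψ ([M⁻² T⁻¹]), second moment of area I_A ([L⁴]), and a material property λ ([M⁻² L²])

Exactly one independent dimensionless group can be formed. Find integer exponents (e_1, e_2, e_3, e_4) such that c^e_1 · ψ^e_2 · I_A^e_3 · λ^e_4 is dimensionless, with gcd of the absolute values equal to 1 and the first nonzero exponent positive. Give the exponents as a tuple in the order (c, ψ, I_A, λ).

M: e_1·(0) + e_2·(-2) + e_3·(0) + e_4·(-2) = 0
L: e_1·(1) + e_2·(0) + e_3·(4) + e_4·(2) = 0
T: e_1·(-1) + e_2·(-1) + e_3·(0) + e_4·(0) = 0
Solving this homogeneous linear system for the smallest-integer solution (first nonzero entry positive) gives (4, -4, -3, 4).

(4, -4, -3, 4)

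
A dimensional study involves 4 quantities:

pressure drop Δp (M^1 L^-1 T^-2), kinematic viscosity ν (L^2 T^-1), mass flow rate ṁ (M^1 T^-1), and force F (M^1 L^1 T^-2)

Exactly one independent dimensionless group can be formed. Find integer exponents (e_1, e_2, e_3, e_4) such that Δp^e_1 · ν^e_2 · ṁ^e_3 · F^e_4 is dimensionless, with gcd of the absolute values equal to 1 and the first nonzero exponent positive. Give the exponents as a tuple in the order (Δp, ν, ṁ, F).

M: e_1·(1) + e_2·(0) + e_3·(1) + e_4·(1) = 0
L: e_1·(-1) + e_2·(2) + e_3·(0) + e_4·(1) = 0
T: e_1·(-2) + e_2·(-1) + e_3·(-1) + e_4·(-2) = 0
Solving this homogeneous linear system for the smallest-integer solution (first nonzero entry positive) gives (1, 2, 2, -3).

(1, 2, 2, -3)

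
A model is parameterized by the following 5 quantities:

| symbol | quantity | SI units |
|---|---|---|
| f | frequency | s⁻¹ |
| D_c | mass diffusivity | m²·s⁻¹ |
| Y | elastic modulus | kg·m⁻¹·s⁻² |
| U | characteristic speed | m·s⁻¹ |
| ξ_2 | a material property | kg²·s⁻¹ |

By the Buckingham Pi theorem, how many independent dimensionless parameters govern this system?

2

There are 5 variables and 3 base dimensions (M, L, T).
The dimension matrix has rank 3.
Independent dimensionless groups: 5 − 3 = 2.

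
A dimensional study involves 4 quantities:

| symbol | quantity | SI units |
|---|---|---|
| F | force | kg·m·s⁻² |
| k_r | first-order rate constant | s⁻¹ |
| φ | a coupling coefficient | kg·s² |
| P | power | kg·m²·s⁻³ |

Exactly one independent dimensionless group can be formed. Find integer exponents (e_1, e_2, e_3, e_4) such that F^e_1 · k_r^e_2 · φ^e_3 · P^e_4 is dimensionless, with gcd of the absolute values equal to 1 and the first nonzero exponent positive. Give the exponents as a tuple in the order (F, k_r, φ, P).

(2, -3, -1, -1)

M: e_1·(1) + e_2·(0) + e_3·(1) + e_4·(1) = 0
L: e_1·(1) + e_2·(0) + e_3·(0) + e_4·(2) = 0
T: e_1·(-2) + e_2·(-1) + e_3·(2) + e_4·(-3) = 0
Solving this homogeneous linear system for the smallest-integer solution (first nonzero entry positive) gives (2, -3, -1, -1).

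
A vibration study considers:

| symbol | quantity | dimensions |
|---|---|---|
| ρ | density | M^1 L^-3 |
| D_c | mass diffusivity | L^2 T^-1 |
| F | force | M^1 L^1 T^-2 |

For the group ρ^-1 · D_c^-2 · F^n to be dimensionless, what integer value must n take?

Balance the M exponent: (1)·n from F, plus −(1) − 2·(0) = -1 from the rest, must sum to zero.
n − 1 = 0, so n = 1.

1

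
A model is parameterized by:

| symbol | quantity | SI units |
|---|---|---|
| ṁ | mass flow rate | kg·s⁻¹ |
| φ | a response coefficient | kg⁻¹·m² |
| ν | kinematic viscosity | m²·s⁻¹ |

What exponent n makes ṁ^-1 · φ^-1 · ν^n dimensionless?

Balance the L exponent: (2)·n from ν, plus −(0) − (2) = -2 from the rest, must sum to zero.
2n − 2 = 0, so n = 1.

1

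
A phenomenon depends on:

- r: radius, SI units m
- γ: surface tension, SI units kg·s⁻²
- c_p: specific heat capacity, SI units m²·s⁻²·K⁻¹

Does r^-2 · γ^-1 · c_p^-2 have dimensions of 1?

Sum the exponent of each base dimension across the product:
  M: −2·[r]_M − [γ]_M − 2·[c_p]_M = −2·(0) − (1) − 2·(0) = -1
  L: −2·[r]_L − [γ]_L − 2·[c_p]_L = −2·(1) − (0) − 2·(2) = -6
  T: −2·[r]_T − [γ]_T − 2·[c_p]_T = −2·(0) − (-2) − 2·(-2) = 6
  Θ: −2·[r]_Θ − [γ]_Θ − 2·[c_p]_Θ = −2·(0) − (0) − 2·(-1) = 2
Net dimensions [M⁻¹ L⁻⁶ T⁶ Θ²] ≠ [1] — not dimensionless.

no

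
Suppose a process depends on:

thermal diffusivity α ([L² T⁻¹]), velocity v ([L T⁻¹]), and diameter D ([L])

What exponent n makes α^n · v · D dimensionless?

-1

Balance the L exponent: (2)·n from α, plus (1) + (1) = 2 from the rest, must sum to zero.
2n + 2 = 0, so n = -1.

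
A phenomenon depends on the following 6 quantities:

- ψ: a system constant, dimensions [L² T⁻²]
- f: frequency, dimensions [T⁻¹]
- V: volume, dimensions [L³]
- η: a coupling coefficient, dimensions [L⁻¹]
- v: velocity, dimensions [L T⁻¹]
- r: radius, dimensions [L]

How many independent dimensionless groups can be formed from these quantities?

There are 6 variables and 2 base dimensions (L, T).
The dimension matrix has rank 2.
Independent dimensionless groups: 6 − 2 = 4.

4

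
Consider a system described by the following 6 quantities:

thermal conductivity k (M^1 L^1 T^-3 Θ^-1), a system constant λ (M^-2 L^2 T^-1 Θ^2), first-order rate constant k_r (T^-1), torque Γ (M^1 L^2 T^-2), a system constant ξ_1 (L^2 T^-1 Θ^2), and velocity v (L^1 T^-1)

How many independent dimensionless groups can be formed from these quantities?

2

There are 6 variables and 4 base dimensions (M, L, T, Θ).
The dimension matrix has rank 4.
Independent dimensionless groups: 6 − 4 = 2.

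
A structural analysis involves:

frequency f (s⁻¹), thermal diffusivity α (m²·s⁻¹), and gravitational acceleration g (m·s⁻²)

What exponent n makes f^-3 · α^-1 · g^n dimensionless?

Balance the L exponent: (1)·n from g, plus −3·(0) − (2) = -2 from the rest, must sum to zero.
n − 2 = 0, so n = 2.

2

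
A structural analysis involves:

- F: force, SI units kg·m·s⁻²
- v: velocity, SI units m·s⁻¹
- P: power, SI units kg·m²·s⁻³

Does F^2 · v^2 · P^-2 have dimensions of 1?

Sum the exponent of each base dimension across the product:
  M: 2·[F]_M + 2·[v]_M − 2·[P]_M = 2·(1) + 2·(0) − 2·(1) = 0
  L: 2·[F]_L + 2·[v]_L − 2·[P]_L = 2·(1) + 2·(1) − 2·(2) = 0
  T: 2·[F]_T + 2·[v]_T − 2·[P]_T = 2·(-2) + 2·(-1) − 2·(-3) = 0
All base exponents vanish — dimensionless.

yes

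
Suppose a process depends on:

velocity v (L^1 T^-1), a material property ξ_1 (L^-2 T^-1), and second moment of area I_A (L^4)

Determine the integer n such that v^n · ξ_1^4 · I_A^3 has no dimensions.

-4

Balance the L exponent: (1)·n from v, plus 4·(-2) + 3·(4) = 4 from the rest, must sum to zero.
n + 4 = 0, so n = -4.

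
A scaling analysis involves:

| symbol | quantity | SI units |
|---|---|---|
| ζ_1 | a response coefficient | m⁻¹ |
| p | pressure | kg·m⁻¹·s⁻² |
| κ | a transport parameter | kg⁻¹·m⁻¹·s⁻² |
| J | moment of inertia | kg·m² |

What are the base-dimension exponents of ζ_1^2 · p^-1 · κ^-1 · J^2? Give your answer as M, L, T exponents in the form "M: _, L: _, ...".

M: 2, L: 4, T: 4

Collect each base-dimension exponent across the product:
  M: 2·(0) − (1) − (-1) + 2·(1) = 2
  L: 2·(-1) − (-1) − (-1) + 2·(2) = 4
  T: 2·(0) − (-2) − (-2) + 2·(0) = 4
So the dimensions are [M² L⁴ T⁴].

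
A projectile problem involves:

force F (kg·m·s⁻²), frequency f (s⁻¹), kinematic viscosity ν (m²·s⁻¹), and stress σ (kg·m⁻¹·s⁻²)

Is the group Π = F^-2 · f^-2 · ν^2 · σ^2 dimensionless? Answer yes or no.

Sum the exponent of each base dimension across the product:
  M: −2·[F]_M − 2·[f]_M + 2·[ν]_M + 2·[σ]_M = −2·(1) − 2·(0) + 2·(0) + 2·(1) = 0
  L: −2·[F]_L − 2·[f]_L + 2·[ν]_L + 2·[σ]_L = −2·(1) − 2·(0) + 2·(2) + 2·(-1) = 0
  T: −2·[F]_T − 2·[f]_T + 2·[ν]_T + 2·[σ]_T = −2·(-2) − 2·(-1) + 2·(-1) + 2·(-2) = 0
All base exponents vanish — dimensionless.

yes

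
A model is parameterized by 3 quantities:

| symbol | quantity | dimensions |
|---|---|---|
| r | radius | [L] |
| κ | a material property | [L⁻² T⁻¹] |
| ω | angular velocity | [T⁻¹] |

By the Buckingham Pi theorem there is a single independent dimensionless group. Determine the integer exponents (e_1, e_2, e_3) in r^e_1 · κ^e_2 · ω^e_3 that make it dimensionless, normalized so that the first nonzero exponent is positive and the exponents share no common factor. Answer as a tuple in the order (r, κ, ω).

(2, 1, -1)

L: e_1·(1) + e_2·(-2) + e_3·(0) = 0
T: e_1·(0) + e_2·(-1) + e_3·(-1) = 0
Solving this homogeneous linear system for the smallest-integer solution (first nonzero entry positive) gives (2, 1, -1).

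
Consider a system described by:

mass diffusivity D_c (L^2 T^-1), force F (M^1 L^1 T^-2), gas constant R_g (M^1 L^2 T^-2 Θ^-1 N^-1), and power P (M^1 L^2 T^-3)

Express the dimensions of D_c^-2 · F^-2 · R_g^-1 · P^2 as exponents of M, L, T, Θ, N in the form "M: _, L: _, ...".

Collect each base-dimension exponent across the product:
  M: −2·(0) − 2·(1) − (1) + 2·(1) = -1
  L: −2·(2) − 2·(1) − (2) + 2·(2) = -4
  T: −2·(-1) − 2·(-2) − (-2) + 2·(-3) = 2
  Θ: −2·(0) − 2·(0) − (-1) + 2·(0) = 1
  N: −2·(0) − 2·(0) − (-1) + 2·(0) = 1
So the dimensions are [M⁻¹ L⁻⁴ T² Θ N].

M: -1, L: -4, T: 2, Θ: 1, N: 1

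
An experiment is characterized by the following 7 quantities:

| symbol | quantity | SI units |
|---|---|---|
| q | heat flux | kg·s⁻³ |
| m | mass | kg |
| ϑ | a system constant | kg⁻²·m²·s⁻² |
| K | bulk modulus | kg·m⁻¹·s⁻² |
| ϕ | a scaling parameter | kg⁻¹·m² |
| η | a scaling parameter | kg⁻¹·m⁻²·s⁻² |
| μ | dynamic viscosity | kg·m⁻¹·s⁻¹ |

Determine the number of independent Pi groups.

There are 7 variables and 3 base dimensions (M, L, T).
The dimension matrix has rank 3.
Independent dimensionless groups: 7 − 3 = 4.

4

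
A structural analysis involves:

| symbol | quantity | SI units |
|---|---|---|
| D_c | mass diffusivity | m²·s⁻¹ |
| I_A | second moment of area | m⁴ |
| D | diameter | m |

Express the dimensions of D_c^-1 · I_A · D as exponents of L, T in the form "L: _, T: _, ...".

Collect each base-dimension exponent across the product:
  L: −(2) + (4) + (1) = 3
  T: −(-1) + (0) + (0) = 1
So the dimensions are [L³ T].

L: 3, T: 1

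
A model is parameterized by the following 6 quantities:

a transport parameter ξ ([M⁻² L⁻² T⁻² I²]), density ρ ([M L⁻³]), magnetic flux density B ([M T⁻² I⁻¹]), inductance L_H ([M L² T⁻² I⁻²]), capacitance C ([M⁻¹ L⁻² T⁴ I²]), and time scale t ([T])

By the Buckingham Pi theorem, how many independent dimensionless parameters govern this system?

There are 6 variables and 4 base dimensions (M, L, T, I).
The dimension matrix has rank 4.
Independent dimensionless groups: 6 − 4 = 2.

2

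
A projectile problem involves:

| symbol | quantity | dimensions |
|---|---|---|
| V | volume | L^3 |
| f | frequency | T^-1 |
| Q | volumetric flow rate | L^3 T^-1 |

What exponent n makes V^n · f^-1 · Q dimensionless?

-1

Balance the L exponent: (3)·n from V, plus −(0) + (3) = 3 from the rest, must sum to zero.
3n + 3 = 0, so n = -1.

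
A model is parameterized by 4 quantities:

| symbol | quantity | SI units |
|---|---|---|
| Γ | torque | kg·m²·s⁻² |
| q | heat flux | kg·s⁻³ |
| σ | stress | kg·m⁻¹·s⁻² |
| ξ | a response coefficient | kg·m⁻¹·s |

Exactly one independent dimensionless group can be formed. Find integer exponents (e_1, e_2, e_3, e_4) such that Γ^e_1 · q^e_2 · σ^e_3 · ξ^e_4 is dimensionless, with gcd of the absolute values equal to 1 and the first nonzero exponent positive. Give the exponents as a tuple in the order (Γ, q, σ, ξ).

(1, -3, 3, -1)

M: e_1·(1) + e_2·(1) + e_3·(1) + e_4·(1) = 0
L: e_1·(2) + e_2·(0) + e_3·(-1) + e_4·(-1) = 0
T: e_1·(-2) + e_2·(-3) + e_3·(-2) + e_4·(1) = 0
Solving this homogeneous linear system for the smallest-integer solution (first nonzero entry positive) gives (1, -3, 3, -1).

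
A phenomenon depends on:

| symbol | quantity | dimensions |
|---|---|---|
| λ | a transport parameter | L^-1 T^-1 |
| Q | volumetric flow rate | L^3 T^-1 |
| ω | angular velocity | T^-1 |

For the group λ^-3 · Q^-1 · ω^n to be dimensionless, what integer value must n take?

4

Balance the T exponent: (-1)·n from ω, plus −3·(-1) − (-1) = 4 from the rest, must sum to zero.
−n + 4 = 0, so n = 4.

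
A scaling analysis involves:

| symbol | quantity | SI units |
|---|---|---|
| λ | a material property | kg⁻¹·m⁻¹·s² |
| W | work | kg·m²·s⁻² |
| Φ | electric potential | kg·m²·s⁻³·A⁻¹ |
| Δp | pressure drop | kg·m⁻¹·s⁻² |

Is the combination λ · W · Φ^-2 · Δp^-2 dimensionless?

no

Sum the exponent of each base dimension across the product:
  M: [λ]_M + [W]_M − 2·[Φ]_M − 2·[Δp]_M = (-1) + (1) − 2·(1) − 2·(1) = -4
  L: [λ]_L + [W]_L − 2·[Φ]_L − 2·[Δp]_L = (-1) + (2) − 2·(2) − 2·(-1) = -1
  T: [λ]_T + [W]_T − 2·[Φ]_T − 2·[Δp]_T = (2) + (-2) − 2·(-3) − 2·(-2) = 10
  I: [λ]_I + [W]_I − 2·[Φ]_I − 2·[Δp]_I = (0) + (0) − 2·(-1) − 2·(0) = 2
Net dimensions [M⁻⁴ L⁻¹ T¹⁰ I²] ≠ [1] — not dimensionless.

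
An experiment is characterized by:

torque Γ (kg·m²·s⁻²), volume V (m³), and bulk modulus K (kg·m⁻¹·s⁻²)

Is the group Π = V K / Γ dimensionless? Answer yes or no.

Sum the exponent of each base dimension across the product:
  M: −[Γ]_M + [V]_M + [K]_M = −(1) + (0) + (1) = 0
  L: −[Γ]_L + [V]_L + [K]_L = −(2) + (3) + (-1) = 0
  T: −[Γ]_T + [V]_T + [K]_T = −(-2) + (0) + (-2) = 0
  Θ: −[Γ]_Θ + [V]_Θ + [K]_Θ = −(0) + (0) + (0) = 0
All base exponents vanish — dimensionless.

yes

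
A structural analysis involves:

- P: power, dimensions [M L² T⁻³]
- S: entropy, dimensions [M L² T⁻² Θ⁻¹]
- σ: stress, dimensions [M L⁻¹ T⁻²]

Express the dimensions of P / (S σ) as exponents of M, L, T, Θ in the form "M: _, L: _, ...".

Collect each base-dimension exponent across the product:
  M: (1) − (1) − (1) = -1
  L: (2) − (2) − (-1) = 1
  T: (-3) − (-2) − (-2) = 1
  Θ: (0) − (-1) − (0) = 1
So the dimensions are [M⁻¹ L T Θ].

M: -1, L: 1, T: 1, Θ: 1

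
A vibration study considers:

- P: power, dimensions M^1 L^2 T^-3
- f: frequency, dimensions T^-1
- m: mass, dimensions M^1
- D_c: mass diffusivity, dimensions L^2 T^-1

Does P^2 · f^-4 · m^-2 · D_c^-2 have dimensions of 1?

Sum the exponent of each base dimension across the product:
  M: 2·[P]_M − 4·[f]_M − 2·[m]_M − 2·[D_c]_M = 2·(1) − 4·(0) − 2·(1) − 2·(0) = 0
  L: 2·[P]_L − 4·[f]_L − 2·[m]_L − 2·[D_c]_L = 2·(2) − 4·(0) − 2·(0) − 2·(2) = 0
  T: 2·[P]_T − 4·[f]_T − 2·[m]_T − 2·[D_c]_T = 2·(-3) − 4·(-1) − 2·(0) − 2·(-1) = 0
All base exponents vanish — dimensionless.

yes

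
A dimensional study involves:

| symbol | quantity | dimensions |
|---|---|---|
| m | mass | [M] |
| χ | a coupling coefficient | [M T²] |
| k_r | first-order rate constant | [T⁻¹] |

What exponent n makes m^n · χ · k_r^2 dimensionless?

-1

Balance the M exponent: (1)·n from m, plus (1) + 2·(0) = 1 from the rest, must sum to zero.
n + 1 = 0, so n = -1.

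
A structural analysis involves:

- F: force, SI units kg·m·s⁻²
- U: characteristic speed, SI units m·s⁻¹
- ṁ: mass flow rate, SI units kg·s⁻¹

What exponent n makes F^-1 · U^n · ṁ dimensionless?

1

Balance the L exponent: (1)·n from U, plus −(1) + (0) = -1 from the rest, must sum to zero.
n − 1 = 0, so n = 1.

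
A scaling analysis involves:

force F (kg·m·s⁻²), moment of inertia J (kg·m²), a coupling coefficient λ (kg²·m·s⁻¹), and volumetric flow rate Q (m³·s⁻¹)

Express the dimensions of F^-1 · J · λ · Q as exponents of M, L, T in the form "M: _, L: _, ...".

M: 2, L: 5, T: 0

Collect each base-dimension exponent across the product:
  M: −(1) + (1) + (2) + (0) = 2
  L: −(1) + (2) + (1) + (3) = 5
  T: −(-2) + (0) + (-1) + (-1) = 0
So the dimensions are [M² L⁵].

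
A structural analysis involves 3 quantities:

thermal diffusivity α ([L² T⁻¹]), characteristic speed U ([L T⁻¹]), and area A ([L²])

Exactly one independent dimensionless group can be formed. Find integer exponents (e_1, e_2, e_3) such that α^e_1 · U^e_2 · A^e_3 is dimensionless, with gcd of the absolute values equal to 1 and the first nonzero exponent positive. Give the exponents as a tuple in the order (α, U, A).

(2, -2, -1)

L: e_1·(2) + e_2·(1) + e_3·(2) = 0
T: e_1·(-1) + e_2·(-1) + e_3·(0) = 0
Solving this homogeneous linear system for the smallest-integer solution (first nonzero entry positive) gives (2, -2, -1).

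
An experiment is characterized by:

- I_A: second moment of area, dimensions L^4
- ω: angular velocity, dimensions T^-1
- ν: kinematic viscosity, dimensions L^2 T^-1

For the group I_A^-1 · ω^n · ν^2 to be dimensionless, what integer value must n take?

Balance the T exponent: (-1)·n from ω, plus −(0) + 2·(-1) = -2 from the rest, must sum to zero.
−n − 2 = 0, so n = -2.

-2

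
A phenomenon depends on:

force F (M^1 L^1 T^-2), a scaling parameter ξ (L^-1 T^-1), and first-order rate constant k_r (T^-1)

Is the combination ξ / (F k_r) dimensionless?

Sum the exponent of each base dimension across the product:
  M: −[F]_M + [ξ]_M − [k_r]_M = −(1) + (0) − (0) = -1
  L: −[F]_L + [ξ]_L − [k_r]_L = −(1) + (-1) − (0) = -2
  T: −[F]_T + [ξ]_T − [k_r]_T = −(-2) + (-1) − (-1) = 2
Net dimensions [M⁻¹ L⁻² T²] ≠ [1] — not dimensionless.

no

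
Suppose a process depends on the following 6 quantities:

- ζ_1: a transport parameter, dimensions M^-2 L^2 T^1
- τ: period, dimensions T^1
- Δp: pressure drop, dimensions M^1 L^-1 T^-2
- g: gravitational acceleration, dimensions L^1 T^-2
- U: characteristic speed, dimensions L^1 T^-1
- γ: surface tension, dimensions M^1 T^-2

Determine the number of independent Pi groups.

3

There are 6 variables and 3 base dimensions (M, L, T).
The dimension matrix has rank 3.
Independent dimensionless groups: 6 − 3 = 3.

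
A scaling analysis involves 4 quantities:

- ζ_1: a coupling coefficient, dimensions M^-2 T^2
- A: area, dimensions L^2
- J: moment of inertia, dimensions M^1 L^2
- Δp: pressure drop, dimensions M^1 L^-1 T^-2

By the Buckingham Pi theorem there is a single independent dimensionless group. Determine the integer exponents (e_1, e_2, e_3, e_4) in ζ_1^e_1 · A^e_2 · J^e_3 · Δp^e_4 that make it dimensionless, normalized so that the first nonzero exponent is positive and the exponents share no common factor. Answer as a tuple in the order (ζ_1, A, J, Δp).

(2, -1, 2, 2)

M: e_1·(-2) + e_2·(0) + e_3·(1) + e_4·(1) = 0
L: e_1·(0) + e_2·(2) + e_3·(2) + e_4·(-1) = 0
T: e_1·(2) + e_2·(0) + e_3·(0) + e_4·(-2) = 0
Solving this homogeneous linear system for the smallest-integer solution (first nonzero entry positive) gives (2, -1, 2, 2).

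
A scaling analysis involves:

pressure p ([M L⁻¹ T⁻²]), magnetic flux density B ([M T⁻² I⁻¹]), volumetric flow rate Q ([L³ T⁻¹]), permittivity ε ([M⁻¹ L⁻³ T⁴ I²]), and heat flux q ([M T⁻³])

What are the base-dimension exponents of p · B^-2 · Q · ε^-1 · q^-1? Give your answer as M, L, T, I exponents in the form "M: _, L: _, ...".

M: -1, L: 5, T: 0, I: 0

Collect each base-dimension exponent across the product:
  M: (1) − 2·(1) + (0) − (-1) − (1) = -1
  L: (-1) − 2·(0) + (3) − (-3) − (0) = 5
  T: (-2) − 2·(-2) + (-1) − (4) − (-3) = 0
  I: (0) − 2·(-1) + (0) − (2) − (0) = 0
So the dimensions are [M⁻¹ L⁵].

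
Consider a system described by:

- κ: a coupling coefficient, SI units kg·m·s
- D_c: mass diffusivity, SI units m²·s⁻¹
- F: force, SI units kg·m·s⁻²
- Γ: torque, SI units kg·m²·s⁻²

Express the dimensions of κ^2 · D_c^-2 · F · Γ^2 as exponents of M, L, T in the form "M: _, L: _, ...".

Collect each base-dimension exponent across the product:
  M: 2·(1) − 2·(0) + (1) + 2·(1) = 5
  L: 2·(1) − 2·(2) + (1) + 2·(2) = 3
  T: 2·(1) − 2·(-1) + (-2) + 2·(-2) = -2
So the dimensions are [M⁵ L³ T⁻²].

M: 5, L: 3, T: -2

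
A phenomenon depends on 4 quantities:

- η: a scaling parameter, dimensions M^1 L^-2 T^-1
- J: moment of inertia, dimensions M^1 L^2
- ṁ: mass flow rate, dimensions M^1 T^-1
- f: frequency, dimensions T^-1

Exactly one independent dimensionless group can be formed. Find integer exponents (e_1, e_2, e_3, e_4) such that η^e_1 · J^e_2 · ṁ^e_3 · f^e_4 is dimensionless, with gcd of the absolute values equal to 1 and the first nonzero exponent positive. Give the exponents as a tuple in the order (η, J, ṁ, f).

(1, 1, -2, 1)

M: e_1·(1) + e_2·(1) + e_3·(1) + e_4·(0) = 0
L: e_1·(-2) + e_2·(2) + e_3·(0) + e_4·(0) = 0
T: e_1·(-1) + e_2·(0) + e_3·(-1) + e_4·(-1) = 0
Solving this homogeneous linear system for the smallest-integer solution (first nonzero entry positive) gives (1, 1, -2, 1).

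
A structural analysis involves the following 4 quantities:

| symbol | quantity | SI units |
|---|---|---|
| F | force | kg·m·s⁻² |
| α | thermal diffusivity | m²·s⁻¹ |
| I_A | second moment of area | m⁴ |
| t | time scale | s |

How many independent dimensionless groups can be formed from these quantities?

There are 4 variables and 3 base dimensions (M, L, T).
The dimension matrix has rank 3.
Independent dimensionless groups: 4 − 3 = 1.

1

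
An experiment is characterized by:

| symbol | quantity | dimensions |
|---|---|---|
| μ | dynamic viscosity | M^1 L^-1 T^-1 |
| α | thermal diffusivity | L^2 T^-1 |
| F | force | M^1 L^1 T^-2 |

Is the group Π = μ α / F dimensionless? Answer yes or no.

yes

Sum the exponent of each base dimension across the product:
  M: [μ]_M + [α]_M − [F]_M = (1) + (0) − (1) = 0
  L: [μ]_L + [α]_L − [F]_L = (-1) + (2) − (1) = 0
  T: [μ]_T + [α]_T − [F]_T = (-1) + (-1) − (-2) = 0
All base exponents vanish — dimensionless.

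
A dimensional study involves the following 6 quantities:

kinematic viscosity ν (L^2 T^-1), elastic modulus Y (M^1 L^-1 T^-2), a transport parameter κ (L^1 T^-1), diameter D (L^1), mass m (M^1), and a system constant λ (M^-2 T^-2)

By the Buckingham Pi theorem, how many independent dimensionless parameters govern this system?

3

There are 6 variables and 3 base dimensions (M, L, T).
The dimension matrix has rank 3.
Independent dimensionless groups: 6 − 3 = 3.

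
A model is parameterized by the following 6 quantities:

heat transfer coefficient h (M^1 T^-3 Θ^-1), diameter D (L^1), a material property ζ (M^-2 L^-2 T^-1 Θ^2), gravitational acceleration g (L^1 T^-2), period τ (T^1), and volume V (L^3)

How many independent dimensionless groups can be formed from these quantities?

There are 6 variables and 4 base dimensions (M, L, T, Θ).
The dimension matrix has rank 3 (less than 4: the dimension vectors are linearly dependent).
Independent dimensionless groups: 6 − 3 = 3.

3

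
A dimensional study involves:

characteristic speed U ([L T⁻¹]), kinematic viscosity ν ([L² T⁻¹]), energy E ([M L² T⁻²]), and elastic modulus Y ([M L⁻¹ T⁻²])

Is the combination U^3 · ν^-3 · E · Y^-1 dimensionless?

Sum the exponent of each base dimension across the product:
  M: 3·[U]_M − 3·[ν]_M + [E]_M − [Y]_M = 3·(0) − 3·(0) + (1) − (1) = 0
  L: 3·[U]_L − 3·[ν]_L + [E]_L − [Y]_L = 3·(1) − 3·(2) + (2) − (-1) = 0
  T: 3·[U]_T − 3·[ν]_T + [E]_T − [Y]_T = 3·(-1) − 3·(-1) + (-2) − (-2) = 0
  Θ: 3·[U]_Θ − 3·[ν]_Θ + [E]_Θ − [Y]_Θ = 3·(0) − 3·(0) + (0) − (0) = 0
All base exponents vanish — dimensionless.

yes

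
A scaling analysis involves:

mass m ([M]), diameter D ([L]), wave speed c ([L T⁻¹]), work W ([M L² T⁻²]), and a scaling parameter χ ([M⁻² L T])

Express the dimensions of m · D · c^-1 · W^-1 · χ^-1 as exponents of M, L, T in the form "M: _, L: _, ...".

Collect each base-dimension exponent across the product:
  M: (1) + (0) − (0) − (1) − (-2) = 2
  L: (0) + (1) − (1) − (2) − (1) = -3
  T: (0) + (0) − (-1) − (-2) − (1) = 2
So the dimensions are [M² L⁻³ T²].

M: 2, L: -3, T: 2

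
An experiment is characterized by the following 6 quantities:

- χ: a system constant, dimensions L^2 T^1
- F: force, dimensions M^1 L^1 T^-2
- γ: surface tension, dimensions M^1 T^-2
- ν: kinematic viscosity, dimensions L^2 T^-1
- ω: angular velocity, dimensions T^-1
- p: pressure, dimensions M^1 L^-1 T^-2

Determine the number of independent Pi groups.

3

There are 6 variables and 3 base dimensions (M, L, T).
The dimension matrix has rank 3.
Independent dimensionless groups: 6 − 3 = 3.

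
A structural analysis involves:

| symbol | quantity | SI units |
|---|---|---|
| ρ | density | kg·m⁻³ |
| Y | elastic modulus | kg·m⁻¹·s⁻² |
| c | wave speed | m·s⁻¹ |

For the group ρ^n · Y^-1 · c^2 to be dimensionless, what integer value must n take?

1

Balance the M exponent: (1)·n from ρ, plus −(1) + 2·(0) = -1 from the rest, must sum to zero.
n − 1 = 0, so n = 1.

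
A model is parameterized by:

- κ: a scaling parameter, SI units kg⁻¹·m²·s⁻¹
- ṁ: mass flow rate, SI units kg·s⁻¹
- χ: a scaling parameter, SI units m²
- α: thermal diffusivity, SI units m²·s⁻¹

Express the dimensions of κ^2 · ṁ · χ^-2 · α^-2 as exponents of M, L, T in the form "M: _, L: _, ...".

Collect each base-dimension exponent across the product:
  M: 2·(-1) + (1) − 2·(0) − 2·(0) = -1
  L: 2·(2) + (0) − 2·(2) − 2·(2) = -4
  T: 2·(-1) + (-1) − 2·(0) − 2·(-1) = -1
So the dimensions are [M⁻¹ L⁻⁴ T⁻¹].

M: -1, L: -4, T: -1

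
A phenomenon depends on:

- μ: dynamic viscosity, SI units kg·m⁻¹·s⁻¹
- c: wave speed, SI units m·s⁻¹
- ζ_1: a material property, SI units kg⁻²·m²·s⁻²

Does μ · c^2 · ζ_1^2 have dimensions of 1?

Sum the exponent of each base dimension across the product:
  M: [μ]_M + 2·[c]_M + 2·[ζ_1]_M = (1) + 2·(0) + 2·(-2) = -3
  L: [μ]_L + 2·[c]_L + 2·[ζ_1]_L = (-1) + 2·(1) + 2·(2) = 5
  T: [μ]_T + 2·[c]_T + 2·[ζ_1]_T = (-1) + 2·(-1) + 2·(-2) = -7
Net dimensions [M⁻³ L⁵ T⁻⁷] ≠ [1] — not dimensionless.

no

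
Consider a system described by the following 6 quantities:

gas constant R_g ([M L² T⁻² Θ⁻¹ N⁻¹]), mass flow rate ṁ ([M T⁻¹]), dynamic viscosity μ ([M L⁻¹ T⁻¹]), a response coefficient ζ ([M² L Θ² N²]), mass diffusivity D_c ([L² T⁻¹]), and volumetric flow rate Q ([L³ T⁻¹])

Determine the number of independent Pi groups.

2

There are 6 variables and 5 base dimensions (M, L, T, Θ, N).
The dimension matrix has rank 4 (less than 5: the dimension vectors are linearly dependent).
Independent dimensionless groups: 6 − 4 = 2.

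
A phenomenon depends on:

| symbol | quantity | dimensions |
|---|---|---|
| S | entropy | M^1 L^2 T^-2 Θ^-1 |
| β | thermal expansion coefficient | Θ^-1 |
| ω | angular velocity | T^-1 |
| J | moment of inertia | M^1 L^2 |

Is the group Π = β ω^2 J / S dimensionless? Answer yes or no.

yes

Sum the exponent of each base dimension across the product:
  M: −[S]_M + [β]_M + 2·[ω]_M + [J]_M = −(1) + (0) + 2·(0) + (1) = 0
  L: −[S]_L + [β]_L + 2·[ω]_L + [J]_L = −(2) + (0) + 2·(0) + (2) = 0
  T: −[S]_T + [β]_T + 2·[ω]_T + [J]_T = −(-2) + (0) + 2·(-1) + (0) = 0
  Θ: −[S]_Θ + [β]_Θ + 2·[ω]_Θ + [J]_Θ = −(-1) + (-1) + 2·(0) + (0) = 0
All base exponents vanish — dimensionless.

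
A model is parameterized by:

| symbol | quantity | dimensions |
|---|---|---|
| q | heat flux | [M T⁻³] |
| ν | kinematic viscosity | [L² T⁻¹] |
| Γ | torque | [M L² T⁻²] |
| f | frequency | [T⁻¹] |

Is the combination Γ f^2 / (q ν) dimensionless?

Sum the exponent of each base dimension across the product:
  M: −[q]_M − [ν]_M + [Γ]_M + 2·[f]_M = −(1) − (0) + (1) + 2·(0) = 0
  L: −[q]_L − [ν]_L + [Γ]_L + 2·[f]_L = −(0) − (2) + (2) + 2·(0) = 0
  T: −[q]_T − [ν]_T + [Γ]_T + 2·[f]_T = −(-3) − (-1) + (-2) + 2·(-1) = 0
All base exponents vanish — dimensionless.

yes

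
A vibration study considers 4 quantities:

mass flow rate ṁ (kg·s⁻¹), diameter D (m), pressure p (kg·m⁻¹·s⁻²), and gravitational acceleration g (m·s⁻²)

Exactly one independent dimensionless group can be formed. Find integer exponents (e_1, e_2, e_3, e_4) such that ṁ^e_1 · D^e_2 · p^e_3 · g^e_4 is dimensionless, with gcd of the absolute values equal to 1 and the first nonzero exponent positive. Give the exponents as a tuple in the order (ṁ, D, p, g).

M: e_1·(1) + e_2·(0) + e_3·(1) + e_4·(0) = 0
L: e_1·(0) + e_2·(1) + e_3·(-1) + e_4·(1) = 0
T: e_1·(-1) + e_2·(0) + e_3·(-2) + e_4·(-2) = 0
Solving this homogeneous linear system for the smallest-integer solution (first nonzero entry positive) gives (2, -3, -2, 1).

(2, -3, -2, 1)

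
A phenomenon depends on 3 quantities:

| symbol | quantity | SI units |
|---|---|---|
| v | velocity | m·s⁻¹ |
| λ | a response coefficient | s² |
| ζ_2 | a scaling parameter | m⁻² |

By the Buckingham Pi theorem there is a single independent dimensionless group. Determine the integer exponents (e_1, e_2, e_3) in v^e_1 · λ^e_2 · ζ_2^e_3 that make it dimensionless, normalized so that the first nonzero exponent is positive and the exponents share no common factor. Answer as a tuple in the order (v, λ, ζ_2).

(2, 1, 1)

L: e_1·(1) + e_2·(0) + e_3·(-2) = 0
T: e_1·(-1) + e_2·(2) + e_3·(0) = 0
Solving this homogeneous linear system for the smallest-integer solution (first nonzero entry positive) gives (2, 1, 1).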